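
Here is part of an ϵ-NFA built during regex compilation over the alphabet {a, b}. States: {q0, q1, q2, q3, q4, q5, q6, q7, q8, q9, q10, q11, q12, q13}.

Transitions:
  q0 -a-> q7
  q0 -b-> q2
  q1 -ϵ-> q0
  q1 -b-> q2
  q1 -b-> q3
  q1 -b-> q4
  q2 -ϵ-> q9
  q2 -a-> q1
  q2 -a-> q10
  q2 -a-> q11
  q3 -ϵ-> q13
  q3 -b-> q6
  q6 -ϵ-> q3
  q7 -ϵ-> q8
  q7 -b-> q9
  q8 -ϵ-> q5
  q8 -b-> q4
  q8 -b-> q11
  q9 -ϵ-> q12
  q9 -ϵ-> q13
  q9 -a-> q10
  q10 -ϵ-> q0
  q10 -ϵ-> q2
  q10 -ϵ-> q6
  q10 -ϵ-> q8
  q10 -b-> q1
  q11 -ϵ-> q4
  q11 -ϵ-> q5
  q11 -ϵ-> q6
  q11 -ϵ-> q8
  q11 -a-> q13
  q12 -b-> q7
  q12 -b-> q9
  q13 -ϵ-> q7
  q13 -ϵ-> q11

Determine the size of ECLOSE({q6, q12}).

9

Start with {q6, q12}.
From q6 via ϵ: add q3.
From q3 via ϵ: add q13.
From q13 via ϵ: add q7, q11.
From q7 via ϵ: add q8.
From q11 via ϵ: add q4, q5.
ϵ-closure = {q3, q4, q5, q6, q7, q8, q11, q12, q13}, which has 9 states.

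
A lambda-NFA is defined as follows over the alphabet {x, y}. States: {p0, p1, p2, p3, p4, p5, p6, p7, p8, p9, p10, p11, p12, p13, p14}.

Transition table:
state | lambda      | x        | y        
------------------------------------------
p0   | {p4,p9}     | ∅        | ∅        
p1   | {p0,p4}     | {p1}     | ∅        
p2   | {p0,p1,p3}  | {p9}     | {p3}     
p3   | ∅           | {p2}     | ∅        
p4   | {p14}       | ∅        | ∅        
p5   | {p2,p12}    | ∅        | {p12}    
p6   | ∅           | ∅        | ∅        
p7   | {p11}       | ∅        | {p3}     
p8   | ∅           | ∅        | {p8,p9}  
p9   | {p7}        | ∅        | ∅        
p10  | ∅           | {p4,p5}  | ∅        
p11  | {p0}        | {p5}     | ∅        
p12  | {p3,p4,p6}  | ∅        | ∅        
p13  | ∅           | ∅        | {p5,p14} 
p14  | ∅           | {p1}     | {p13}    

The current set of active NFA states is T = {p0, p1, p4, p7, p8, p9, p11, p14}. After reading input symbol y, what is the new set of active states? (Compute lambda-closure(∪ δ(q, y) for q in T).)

{p0, p3, p4, p7, p8, p9, p11, p13, p14}

p7 on y → {p3}.
p8 on y → {p8, p9}.
p14 on y → {p13}.
No y-transition from p0, p1, p4, p9, p11.
Union after reading y: {p3, p8, p9, p13}.
Now take the lambda-closure:
From p9 via lambda: add p7.
From p7 via lambda: add p11.
From p11 via lambda: add p0.
From p0 via lambda: add p4.
From p4 via lambda: add p14.
No new states can be added; the closed set is {p0, p3, p4, p7, p8, p9, p11, p13, p14}.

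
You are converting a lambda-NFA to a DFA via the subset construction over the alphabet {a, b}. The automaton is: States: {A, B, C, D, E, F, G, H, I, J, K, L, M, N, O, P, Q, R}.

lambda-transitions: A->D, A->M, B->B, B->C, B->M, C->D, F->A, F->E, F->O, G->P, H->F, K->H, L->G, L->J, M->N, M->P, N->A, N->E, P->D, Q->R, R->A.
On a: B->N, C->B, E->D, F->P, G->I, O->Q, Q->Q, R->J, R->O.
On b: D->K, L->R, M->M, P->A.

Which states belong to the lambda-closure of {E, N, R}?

Start with {E, N, R}.
From N via lambda: add A.
From A via lambda: add D, M.
From M via lambda: add P.
No new states can be added; the closed set is {A, D, E, M, N, P, R}.

{A, D, E, M, N, P, R}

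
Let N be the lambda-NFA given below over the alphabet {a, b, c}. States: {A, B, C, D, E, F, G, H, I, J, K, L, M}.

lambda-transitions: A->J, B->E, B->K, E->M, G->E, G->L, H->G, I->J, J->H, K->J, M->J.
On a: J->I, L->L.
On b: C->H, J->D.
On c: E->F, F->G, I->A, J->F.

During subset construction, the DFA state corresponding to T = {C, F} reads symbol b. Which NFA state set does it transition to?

{E, G, H, J, L, M}

C on b → {H}.
No b-transition from F.
Union after reading b: {H}.
Now take the lambda-closure:
From H via lambda: add G.
From G via lambda: add E, L.
From E via lambda: add M.
From M via lambda: add J.
No new states can be added; the closed set is {E, G, H, J, L, M}.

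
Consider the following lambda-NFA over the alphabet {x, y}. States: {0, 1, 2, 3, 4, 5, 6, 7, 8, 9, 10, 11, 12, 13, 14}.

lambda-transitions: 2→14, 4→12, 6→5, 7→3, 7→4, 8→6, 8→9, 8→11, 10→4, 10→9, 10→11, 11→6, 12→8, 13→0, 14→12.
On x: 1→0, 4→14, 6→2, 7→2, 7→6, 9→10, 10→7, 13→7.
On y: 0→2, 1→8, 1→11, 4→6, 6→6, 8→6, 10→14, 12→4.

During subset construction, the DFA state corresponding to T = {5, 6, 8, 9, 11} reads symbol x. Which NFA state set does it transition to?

{2, 4, 5, 6, 8, 9, 10, 11, 12, 14}

6 on x → {2}.
9 on x → {10}.
No x-transition from 5, 8, 11.
Union after reading x: {2, 10}.
Now take the lambda-closure:
From 2 via lambda: add 14.
From 10 via lambda: add 4, 9, 11.
From 4 via lambda: add 12.
From 11 via lambda: add 6.
From 6 via lambda: add 5.
From 12 via lambda: add 8.
No new states can be added; the closed set is {2, 4, 5, 6, 8, 9, 10, 11, 12, 14}.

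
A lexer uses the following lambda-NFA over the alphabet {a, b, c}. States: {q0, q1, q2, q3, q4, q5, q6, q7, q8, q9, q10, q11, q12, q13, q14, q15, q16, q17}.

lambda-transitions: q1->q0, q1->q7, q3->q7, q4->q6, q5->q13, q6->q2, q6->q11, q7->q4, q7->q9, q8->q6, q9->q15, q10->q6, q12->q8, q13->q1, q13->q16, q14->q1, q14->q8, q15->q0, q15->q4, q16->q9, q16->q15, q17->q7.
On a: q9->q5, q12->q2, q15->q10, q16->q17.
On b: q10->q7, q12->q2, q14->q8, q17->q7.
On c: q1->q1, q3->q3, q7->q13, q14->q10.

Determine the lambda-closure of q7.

Start with {q7}.
From q7 via lambda: add q4, q9.
From q4 via lambda: add q6.
From q9 via lambda: add q15.
From q6 via lambda: add q2, q11.
From q15 via lambda: add q0.
No new states can be added; the closed set is {q0, q2, q4, q6, q7, q9, q11, q15}.

{q0, q2, q4, q6, q7, q9, q11, q15}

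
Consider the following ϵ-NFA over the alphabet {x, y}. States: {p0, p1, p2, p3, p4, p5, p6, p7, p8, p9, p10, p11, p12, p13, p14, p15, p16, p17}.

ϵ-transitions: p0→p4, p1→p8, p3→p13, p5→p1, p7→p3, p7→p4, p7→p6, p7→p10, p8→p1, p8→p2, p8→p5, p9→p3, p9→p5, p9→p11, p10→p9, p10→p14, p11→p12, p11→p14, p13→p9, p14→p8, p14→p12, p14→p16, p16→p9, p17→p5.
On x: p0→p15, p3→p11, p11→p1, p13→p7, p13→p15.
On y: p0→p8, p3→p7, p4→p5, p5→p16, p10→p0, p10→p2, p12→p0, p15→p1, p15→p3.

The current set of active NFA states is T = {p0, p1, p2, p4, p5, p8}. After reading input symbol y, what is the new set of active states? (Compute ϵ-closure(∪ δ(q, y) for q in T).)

{p1, p2, p3, p5, p8, p9, p11, p12, p13, p14, p16}

p0 on y → {p8}.
p4 on y → {p5}.
p5 on y → {p16}.
No y-transition from p1, p2, p8.
Union after reading y: {p5, p8, p16}.
Now take the ϵ-closure:
From p5 via ϵ: add p1.
From p8 via ϵ: add p2.
From p16 via ϵ: add p9.
From p9 via ϵ: add p3, p11.
From p3 via ϵ: add p13.
From p11 via ϵ: add p12, p14.
No new states can be added; the closed set is {p1, p2, p3, p5, p8, p9, p11, p12, p13, p14, p16}.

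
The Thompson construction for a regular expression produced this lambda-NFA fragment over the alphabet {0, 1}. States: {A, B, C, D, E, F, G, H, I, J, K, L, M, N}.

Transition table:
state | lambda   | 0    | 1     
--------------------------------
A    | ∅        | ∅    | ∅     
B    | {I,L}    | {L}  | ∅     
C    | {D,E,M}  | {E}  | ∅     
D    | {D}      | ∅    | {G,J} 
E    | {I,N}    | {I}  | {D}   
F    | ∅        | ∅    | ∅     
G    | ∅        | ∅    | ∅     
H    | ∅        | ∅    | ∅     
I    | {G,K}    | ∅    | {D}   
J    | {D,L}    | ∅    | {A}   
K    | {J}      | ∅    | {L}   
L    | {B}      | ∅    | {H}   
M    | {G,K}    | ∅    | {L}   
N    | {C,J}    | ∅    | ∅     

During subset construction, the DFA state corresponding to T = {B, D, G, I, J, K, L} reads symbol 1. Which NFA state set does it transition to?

{A, B, D, G, H, I, J, K, L}

D on 1 → {G, J}.
I on 1 → {D}.
J on 1 → {A}.
K on 1 → {L}.
L on 1 → {H}.
No 1-transition from B, G.
Union after reading 1: {A, D, G, H, J, L}.
Now take the lambda-closure:
From L via lambda: add B.
From B via lambda: add I.
From I via lambda: add K.
No new states can be added; the closed set is {A, B, D, G, H, I, J, K, L}.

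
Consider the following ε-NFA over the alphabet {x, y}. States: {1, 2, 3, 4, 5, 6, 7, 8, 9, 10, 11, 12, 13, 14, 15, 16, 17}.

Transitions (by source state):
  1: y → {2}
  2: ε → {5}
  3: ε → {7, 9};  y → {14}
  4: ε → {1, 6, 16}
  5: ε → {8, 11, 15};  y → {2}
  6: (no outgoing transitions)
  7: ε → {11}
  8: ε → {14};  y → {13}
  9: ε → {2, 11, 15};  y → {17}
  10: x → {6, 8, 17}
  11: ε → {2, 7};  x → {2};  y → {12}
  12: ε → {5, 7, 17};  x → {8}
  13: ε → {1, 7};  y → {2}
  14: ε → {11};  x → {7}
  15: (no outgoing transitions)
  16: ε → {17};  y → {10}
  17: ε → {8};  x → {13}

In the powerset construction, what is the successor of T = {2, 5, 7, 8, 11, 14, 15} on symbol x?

{2, 5, 7, 8, 11, 14, 15}

11 on x → {2}.
14 on x → {7}.
No x-transition from 2, 5, 7, 8, 15.
Union after reading x: {2, 7}.
Now take the ε-closure:
From 2 via ε: add 5.
From 7 via ε: add 11.
From 5 via ε: add 8, 15.
From 8 via ε: add 14.
No new states can be added; the closed set is {2, 5, 7, 8, 11, 14, 15}.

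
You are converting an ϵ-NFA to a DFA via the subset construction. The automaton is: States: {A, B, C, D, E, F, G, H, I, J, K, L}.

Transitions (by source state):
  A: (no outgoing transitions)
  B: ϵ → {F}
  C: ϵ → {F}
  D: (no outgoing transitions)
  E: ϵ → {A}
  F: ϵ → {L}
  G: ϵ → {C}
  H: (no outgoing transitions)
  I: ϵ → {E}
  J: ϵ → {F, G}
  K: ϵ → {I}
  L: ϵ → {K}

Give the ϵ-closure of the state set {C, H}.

Start with {C, H}.
From C via ϵ: add F.
From F via ϵ: add L.
From L via ϵ: add K.
From K via ϵ: add I.
From I via ϵ: add E.
From E via ϵ: add A.
No new states can be added; the closed set is {A, C, E, F, H, I, K, L}.

{A, C, E, F, H, I, K, L}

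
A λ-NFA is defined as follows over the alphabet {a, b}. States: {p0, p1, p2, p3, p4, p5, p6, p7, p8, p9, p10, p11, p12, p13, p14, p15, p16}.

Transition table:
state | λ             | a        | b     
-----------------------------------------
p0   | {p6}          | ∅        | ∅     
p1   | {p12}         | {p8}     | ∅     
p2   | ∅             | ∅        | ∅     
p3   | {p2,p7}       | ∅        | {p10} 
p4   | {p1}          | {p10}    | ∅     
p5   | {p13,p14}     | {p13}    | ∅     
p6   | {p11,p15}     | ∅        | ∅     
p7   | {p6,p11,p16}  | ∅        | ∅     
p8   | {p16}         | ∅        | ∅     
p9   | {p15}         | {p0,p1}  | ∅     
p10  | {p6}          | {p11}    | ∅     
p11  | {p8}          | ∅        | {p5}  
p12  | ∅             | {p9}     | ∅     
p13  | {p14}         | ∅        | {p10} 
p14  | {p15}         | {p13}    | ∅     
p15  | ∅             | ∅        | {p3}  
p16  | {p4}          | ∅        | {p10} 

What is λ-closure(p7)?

Start with {p7}.
From p7 via λ: add p6, p11, p16.
From p6 via λ: add p15.
From p11 via λ: add p8.
From p16 via λ: add p4.
From p4 via λ: add p1.
From p1 via λ: add p12.
No new states can be added; the closed set is {p1, p4, p6, p7, p8, p11, p12, p15, p16}.

{p1, p4, p6, p7, p8, p11, p12, p15, p16}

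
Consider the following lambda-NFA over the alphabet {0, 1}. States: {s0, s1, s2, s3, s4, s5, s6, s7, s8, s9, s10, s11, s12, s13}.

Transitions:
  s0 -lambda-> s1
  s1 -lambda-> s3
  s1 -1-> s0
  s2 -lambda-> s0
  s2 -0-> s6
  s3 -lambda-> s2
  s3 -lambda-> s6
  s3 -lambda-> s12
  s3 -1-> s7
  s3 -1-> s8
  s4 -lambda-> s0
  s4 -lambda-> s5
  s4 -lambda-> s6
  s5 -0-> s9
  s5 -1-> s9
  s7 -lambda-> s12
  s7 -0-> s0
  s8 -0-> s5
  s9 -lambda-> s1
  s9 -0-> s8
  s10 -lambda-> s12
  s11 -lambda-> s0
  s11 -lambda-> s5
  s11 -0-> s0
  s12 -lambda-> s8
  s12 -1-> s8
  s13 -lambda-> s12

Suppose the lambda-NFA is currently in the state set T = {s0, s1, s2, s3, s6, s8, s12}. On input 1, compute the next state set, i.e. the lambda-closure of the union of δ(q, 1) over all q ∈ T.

s1 on 1 → {s0}.
s3 on 1 → {s7, s8}.
s12 on 1 → {s8}.
No 1-transition from s0, s2, s6, s8.
Union after reading 1: {s0, s7, s8}.
Now take the lambda-closure:
From s0 via lambda: add s1.
From s7 via lambda: add s12.
From s1 via lambda: add s3.
From s3 via lambda: add s2, s6.
No new states can be added; the closed set is {s0, s1, s2, s3, s6, s7, s8, s12}.

{s0, s1, s2, s3, s6, s7, s8, s12}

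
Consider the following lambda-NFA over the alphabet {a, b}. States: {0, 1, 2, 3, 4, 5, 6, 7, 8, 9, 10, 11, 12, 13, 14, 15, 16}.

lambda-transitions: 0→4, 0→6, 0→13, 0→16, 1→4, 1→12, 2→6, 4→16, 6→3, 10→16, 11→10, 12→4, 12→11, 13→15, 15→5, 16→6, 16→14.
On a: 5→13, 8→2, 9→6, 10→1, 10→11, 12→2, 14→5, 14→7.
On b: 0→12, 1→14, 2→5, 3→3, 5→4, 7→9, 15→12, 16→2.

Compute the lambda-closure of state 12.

{3, 4, 6, 10, 11, 12, 14, 16}

Start with {12}.
From 12 via lambda: add 4, 11.
From 4 via lambda: add 16.
From 11 via lambda: add 10.
From 16 via lambda: add 6, 14.
From 6 via lambda: add 3.
No new states can be added; the closed set is {3, 4, 6, 10, 11, 12, 14, 16}.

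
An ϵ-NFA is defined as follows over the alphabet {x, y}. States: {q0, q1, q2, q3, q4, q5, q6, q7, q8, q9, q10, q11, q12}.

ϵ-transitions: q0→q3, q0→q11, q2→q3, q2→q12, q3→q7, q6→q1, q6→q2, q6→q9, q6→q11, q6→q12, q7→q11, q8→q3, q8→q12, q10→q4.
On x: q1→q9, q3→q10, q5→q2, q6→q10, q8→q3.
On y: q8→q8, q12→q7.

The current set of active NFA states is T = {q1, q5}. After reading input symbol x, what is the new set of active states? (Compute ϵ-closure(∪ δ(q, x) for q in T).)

q1 on x → {q9}.
q5 on x → {q2}.
Union after reading x: {q2, q9}.
Now take the ϵ-closure:
From q2 via ϵ: add q3, q12.
From q3 via ϵ: add q7.
From q7 via ϵ: add q11.
No new states can be added; the closed set is {q2, q3, q7, q9, q11, q12}.

{q2, q3, q7, q9, q11, q12}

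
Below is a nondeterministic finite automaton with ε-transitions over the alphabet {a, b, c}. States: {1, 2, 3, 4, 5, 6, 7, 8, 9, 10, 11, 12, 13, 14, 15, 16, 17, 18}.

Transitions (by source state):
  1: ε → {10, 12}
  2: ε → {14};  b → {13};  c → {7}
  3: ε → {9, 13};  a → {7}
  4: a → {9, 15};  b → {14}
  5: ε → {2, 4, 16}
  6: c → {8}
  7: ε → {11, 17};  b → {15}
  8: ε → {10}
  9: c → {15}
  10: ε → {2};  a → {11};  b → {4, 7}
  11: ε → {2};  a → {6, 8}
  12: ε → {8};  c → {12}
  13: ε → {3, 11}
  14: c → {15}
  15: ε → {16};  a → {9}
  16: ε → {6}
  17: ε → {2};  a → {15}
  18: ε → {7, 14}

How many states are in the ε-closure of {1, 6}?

Start with {1, 6}.
From 1 via ε: add 10, 12.
From 10 via ε: add 2.
From 12 via ε: add 8.
From 2 via ε: add 14.
ε-closure = {1, 2, 6, 8, 10, 12, 14}, which has 7 states.

7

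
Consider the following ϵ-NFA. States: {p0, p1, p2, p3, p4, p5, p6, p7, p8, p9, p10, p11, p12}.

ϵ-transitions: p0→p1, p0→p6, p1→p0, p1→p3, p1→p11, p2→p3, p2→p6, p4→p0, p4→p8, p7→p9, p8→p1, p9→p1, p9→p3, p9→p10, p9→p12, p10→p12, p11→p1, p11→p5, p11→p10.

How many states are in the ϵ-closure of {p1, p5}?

8

Start with {p1, p5}.
From p1 via ϵ: add p0, p3, p11.
From p0 via ϵ: add p6.
From p11 via ϵ: add p10.
From p10 via ϵ: add p12.
ϵ-closure = {p0, p1, p3, p5, p6, p10, p11, p12}, which has 8 states.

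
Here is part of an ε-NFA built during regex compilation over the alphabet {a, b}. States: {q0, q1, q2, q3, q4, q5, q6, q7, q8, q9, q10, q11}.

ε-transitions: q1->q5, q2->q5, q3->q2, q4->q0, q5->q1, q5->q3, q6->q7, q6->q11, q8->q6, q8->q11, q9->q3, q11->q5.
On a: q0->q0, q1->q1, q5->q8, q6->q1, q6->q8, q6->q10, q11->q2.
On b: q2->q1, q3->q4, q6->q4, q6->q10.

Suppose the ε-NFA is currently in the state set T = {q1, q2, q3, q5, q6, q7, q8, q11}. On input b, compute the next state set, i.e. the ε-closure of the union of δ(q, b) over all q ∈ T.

{q0, q1, q2, q3, q4, q5, q10}

q2 on b → {q1}.
q3 on b → {q4}.
q6 on b → {q4, q10}.
No b-transition from q1, q5, q7, q8, q11.
Union after reading b: {q1, q4, q10}.
Now take the ε-closure:
From q1 via ε: add q5.
From q4 via ε: add q0.
From q5 via ε: add q3.
From q3 via ε: add q2.
No new states can be added; the closed set is {q0, q1, q2, q3, q4, q5, q10}.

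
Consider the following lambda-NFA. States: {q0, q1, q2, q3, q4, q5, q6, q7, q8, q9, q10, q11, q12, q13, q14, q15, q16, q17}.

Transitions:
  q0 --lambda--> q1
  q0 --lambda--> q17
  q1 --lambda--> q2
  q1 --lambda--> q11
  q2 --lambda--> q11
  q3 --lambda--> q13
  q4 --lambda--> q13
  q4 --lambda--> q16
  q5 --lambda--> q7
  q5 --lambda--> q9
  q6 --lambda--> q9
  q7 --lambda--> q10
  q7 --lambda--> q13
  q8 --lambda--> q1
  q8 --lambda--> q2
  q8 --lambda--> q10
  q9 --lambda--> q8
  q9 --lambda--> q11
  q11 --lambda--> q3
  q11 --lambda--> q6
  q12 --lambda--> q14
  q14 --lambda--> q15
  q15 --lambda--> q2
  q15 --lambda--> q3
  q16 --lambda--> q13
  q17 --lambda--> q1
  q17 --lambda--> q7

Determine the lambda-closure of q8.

Start with {q8}.
From q8 via lambda: add q1, q2, q10.
From q1 via lambda: add q11.
From q11 via lambda: add q3, q6.
From q3 via lambda: add q13.
From q6 via lambda: add q9.
No new states can be added; the closed set is {q1, q2, q3, q6, q8, q9, q10, q11, q13}.

{q1, q2, q3, q6, q8, q9, q10, q11, q13}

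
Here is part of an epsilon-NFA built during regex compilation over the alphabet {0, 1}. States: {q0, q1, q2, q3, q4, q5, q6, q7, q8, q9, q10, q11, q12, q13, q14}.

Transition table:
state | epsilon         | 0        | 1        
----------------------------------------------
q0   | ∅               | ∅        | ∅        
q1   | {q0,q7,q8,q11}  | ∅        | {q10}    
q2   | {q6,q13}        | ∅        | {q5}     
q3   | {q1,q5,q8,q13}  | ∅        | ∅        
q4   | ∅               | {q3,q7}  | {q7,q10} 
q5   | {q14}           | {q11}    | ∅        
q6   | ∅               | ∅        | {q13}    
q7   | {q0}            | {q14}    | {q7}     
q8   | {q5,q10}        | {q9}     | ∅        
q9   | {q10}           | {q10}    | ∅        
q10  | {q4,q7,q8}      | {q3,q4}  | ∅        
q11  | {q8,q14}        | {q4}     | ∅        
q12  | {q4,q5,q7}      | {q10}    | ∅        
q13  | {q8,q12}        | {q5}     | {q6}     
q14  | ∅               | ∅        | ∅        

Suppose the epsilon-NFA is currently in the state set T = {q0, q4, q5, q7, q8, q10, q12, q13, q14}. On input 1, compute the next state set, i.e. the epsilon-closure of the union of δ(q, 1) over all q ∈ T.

q4 on 1 → {q7, q10}.
q7 on 1 → {q7}.
q13 on 1 → {q6}.
No 1-transition from q0, q5, q8, q10, q12, q14.
Union after reading 1: {q6, q7, q10}.
Now take the epsilon-closure:
From q7 via epsilon: add q0.
From q10 via epsilon: add q4, q8.
From q8 via epsilon: add q5.
From q5 via epsilon: add q14.
No new states can be added; the closed set is {q0, q4, q5, q6, q7, q8, q10, q14}.

{q0, q4, q5, q6, q7, q8, q10, q14}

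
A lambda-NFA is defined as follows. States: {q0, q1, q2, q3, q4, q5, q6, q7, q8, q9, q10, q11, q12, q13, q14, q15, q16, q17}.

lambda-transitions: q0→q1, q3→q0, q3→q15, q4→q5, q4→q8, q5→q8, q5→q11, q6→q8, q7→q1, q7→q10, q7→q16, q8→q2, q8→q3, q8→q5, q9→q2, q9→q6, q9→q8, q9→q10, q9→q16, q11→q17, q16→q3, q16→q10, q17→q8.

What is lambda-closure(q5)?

{q0, q1, q2, q3, q5, q8, q11, q15, q17}

Start with {q5}.
From q5 via lambda: add q8, q11.
From q8 via lambda: add q2, q3.
From q11 via lambda: add q17.
From q3 via lambda: add q0, q15.
From q0 via lambda: add q1.
No new states can be added; the closed set is {q0, q1, q2, q3, q5, q8, q11, q15, q17}.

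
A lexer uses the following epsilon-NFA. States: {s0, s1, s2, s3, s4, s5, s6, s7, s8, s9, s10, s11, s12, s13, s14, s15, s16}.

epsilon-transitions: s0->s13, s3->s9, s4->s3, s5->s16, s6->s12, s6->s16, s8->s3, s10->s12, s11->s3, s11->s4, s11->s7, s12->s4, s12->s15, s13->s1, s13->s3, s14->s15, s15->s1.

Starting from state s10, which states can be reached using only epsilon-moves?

{s1, s3, s4, s9, s10, s12, s15}

Start with {s10}.
From s10 via epsilon: add s12.
From s12 via epsilon: add s4, s15.
From s4 via epsilon: add s3.
From s15 via epsilon: add s1.
From s3 via epsilon: add s9.
No new states can be added; the closed set is {s1, s3, s4, s9, s10, s12, s15}.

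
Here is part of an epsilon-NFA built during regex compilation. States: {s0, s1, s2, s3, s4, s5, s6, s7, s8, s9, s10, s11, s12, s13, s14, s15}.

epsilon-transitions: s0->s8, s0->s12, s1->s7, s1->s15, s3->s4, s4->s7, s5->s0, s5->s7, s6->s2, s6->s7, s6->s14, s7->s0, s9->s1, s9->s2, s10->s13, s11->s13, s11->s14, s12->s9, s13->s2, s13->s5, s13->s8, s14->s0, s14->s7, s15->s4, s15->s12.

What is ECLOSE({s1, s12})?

{s0, s1, s2, s4, s7, s8, s9, s12, s15}

Start with {s1, s12}.
From s1 via epsilon: add s7, s15.
From s12 via epsilon: add s9.
From s7 via epsilon: add s0.
From s9 via epsilon: add s2.
From s15 via epsilon: add s4.
From s0 via epsilon: add s8.
No new states can be added; the closed set is {s0, s1, s2, s4, s7, s8, s9, s12, s15}.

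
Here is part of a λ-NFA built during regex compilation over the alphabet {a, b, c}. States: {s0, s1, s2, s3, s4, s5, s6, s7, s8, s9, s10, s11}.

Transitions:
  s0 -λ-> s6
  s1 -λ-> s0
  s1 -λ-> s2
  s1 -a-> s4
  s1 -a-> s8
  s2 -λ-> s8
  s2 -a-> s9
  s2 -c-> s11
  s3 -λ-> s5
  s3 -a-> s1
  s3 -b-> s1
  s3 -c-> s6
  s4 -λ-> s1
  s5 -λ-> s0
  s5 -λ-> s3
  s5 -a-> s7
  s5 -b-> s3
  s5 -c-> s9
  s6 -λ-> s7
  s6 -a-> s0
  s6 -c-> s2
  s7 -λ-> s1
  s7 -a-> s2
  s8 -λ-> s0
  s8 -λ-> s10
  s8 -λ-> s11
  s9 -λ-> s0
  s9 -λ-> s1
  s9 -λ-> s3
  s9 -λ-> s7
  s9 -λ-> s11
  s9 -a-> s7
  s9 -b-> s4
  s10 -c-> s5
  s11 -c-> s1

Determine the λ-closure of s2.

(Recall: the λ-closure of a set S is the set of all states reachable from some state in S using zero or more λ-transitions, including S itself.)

Start with {s2}.
From s2 via λ: add s8.
From s8 via λ: add s0, s10, s11.
From s0 via λ: add s6.
From s6 via λ: add s7.
From s7 via λ: add s1.
No new states can be added; the closed set is {s0, s1, s2, s6, s7, s8, s10, s11}.

{s0, s1, s2, s6, s7, s8, s10, s11}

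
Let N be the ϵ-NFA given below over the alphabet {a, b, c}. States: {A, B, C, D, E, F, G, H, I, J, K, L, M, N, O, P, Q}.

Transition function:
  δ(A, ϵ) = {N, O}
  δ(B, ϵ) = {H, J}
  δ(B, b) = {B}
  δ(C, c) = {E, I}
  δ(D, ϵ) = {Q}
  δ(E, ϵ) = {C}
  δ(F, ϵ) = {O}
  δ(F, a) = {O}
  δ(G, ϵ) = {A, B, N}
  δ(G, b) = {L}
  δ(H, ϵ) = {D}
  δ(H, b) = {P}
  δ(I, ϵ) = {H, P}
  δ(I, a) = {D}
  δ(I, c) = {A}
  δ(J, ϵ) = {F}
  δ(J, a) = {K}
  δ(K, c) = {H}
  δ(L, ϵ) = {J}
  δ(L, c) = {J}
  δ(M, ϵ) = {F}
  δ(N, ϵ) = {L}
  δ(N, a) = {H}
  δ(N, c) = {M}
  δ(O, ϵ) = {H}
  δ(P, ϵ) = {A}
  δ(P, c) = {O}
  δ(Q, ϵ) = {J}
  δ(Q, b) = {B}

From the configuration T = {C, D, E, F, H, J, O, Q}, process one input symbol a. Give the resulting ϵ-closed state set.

{D, F, H, J, K, O, Q}

F on a → {O}.
J on a → {K}.
No a-transition from C, D, E, H, O, Q.
Union after reading a: {K, O}.
Now take the ϵ-closure:
From O via ϵ: add H.
From H via ϵ: add D.
From D via ϵ: add Q.
From Q via ϵ: add J.
From J via ϵ: add F.
No new states can be added; the closed set is {D, F, H, J, K, O, Q}.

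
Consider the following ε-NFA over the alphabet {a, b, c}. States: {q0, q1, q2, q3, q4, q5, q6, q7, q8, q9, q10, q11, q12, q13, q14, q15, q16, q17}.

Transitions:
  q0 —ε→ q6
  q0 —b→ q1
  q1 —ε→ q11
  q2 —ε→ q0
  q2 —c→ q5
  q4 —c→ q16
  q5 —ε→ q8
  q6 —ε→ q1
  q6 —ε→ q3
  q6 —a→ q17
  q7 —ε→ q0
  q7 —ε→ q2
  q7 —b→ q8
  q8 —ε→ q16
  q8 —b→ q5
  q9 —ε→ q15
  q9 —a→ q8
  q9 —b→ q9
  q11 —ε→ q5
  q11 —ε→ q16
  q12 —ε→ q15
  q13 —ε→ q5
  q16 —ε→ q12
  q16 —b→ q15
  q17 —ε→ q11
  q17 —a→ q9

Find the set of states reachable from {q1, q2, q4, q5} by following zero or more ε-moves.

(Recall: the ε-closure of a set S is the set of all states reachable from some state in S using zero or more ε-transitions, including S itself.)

Start with {q1, q2, q4, q5}.
From q1 via ε: add q11.
From q2 via ε: add q0.
From q5 via ε: add q8.
From q0 via ε: add q6.
From q8 via ε: add q16.
From q6 via ε: add q3.
From q16 via ε: add q12.
From q12 via ε: add q15.
No new states can be added; the closed set is {q0, q1, q2, q3, q4, q5, q6, q8, q11, q12, q15, q16}.

{q0, q1, q2, q3, q4, q5, q6, q8, q11, q12, q15, q16}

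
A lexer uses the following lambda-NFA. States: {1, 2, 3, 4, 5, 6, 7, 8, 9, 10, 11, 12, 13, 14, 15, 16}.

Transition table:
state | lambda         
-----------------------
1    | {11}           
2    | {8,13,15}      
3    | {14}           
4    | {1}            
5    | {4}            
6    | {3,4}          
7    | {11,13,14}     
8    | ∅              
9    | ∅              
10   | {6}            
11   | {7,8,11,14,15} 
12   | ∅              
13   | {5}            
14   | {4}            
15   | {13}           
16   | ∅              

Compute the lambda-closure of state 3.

Start with {3}.
From 3 via lambda: add 14.
From 14 via lambda: add 4.
From 4 via lambda: add 1.
From 1 via lambda: add 11.
From 11 via lambda: add 7, 8, 15.
From 7 via lambda: add 13.
From 13 via lambda: add 5.
No new states can be added; the closed set is {1, 3, 4, 5, 7, 8, 11, 13, 14, 15}.

{1, 3, 4, 5, 7, 8, 11, 13, 14, 15}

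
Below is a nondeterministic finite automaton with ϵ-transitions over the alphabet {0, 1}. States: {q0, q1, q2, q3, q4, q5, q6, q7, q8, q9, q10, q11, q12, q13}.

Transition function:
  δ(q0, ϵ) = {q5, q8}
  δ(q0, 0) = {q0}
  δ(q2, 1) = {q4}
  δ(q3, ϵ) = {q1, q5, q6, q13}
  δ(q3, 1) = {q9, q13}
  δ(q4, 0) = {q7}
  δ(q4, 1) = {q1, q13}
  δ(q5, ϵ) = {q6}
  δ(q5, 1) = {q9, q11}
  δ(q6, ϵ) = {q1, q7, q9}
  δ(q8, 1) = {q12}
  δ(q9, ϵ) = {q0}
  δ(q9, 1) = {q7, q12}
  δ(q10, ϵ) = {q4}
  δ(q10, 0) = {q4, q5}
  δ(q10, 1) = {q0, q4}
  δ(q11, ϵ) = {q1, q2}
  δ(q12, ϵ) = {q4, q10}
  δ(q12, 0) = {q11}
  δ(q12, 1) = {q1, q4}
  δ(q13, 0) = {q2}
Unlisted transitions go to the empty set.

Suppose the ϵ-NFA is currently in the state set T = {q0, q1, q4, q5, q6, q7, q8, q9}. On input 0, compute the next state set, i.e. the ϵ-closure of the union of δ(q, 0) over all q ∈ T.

q0 on 0 → {q0}.
q4 on 0 → {q7}.
No 0-transition from q1, q5, q6, q7, q8, q9.
Union after reading 0: {q0, q7}.
Now take the ϵ-closure:
From q0 via ϵ: add q5, q8.
From q5 via ϵ: add q6.
From q6 via ϵ: add q1, q9.
No new states can be added; the closed set is {q0, q1, q5, q6, q7, q8, q9}.

{q0, q1, q5, q6, q7, q8, q9}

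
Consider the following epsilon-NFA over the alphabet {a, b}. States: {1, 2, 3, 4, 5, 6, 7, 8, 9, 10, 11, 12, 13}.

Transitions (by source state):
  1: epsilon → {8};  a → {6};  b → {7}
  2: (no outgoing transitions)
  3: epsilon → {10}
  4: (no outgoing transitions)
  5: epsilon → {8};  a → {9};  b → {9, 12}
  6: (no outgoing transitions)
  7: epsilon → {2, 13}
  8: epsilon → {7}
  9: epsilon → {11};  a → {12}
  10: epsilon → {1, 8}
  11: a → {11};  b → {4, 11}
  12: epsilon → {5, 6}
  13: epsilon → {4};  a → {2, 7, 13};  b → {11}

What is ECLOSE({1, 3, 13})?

Start with {1, 3, 13}.
From 1 via epsilon: add 8.
From 3 via epsilon: add 10.
From 13 via epsilon: add 4.
From 8 via epsilon: add 7.
From 7 via epsilon: add 2.
No new states can be added; the closed set is {1, 2, 3, 4, 7, 8, 10, 13}.

{1, 2, 3, 4, 7, 8, 10, 13}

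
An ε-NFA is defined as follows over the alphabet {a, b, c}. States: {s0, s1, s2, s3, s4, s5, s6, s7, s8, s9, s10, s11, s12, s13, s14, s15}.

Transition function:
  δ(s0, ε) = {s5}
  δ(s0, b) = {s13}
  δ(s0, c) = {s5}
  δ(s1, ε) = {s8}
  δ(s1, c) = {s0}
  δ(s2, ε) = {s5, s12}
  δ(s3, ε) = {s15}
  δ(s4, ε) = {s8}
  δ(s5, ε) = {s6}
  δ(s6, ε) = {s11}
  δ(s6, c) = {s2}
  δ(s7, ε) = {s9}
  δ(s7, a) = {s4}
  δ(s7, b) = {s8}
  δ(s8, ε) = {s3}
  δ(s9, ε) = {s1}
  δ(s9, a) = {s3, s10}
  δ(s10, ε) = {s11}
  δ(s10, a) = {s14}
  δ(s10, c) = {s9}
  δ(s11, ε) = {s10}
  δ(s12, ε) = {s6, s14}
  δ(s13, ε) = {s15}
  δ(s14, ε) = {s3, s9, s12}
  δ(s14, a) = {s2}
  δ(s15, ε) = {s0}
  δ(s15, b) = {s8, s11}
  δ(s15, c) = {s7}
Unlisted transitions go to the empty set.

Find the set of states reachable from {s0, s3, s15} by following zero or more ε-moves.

Start with {s0, s3, s15}.
From s0 via ε: add s5.
From s5 via ε: add s6.
From s6 via ε: add s11.
From s11 via ε: add s10.
No new states can be added; the closed set is {s0, s3, s5, s6, s10, s11, s15}.

{s0, s3, s5, s6, s10, s11, s15}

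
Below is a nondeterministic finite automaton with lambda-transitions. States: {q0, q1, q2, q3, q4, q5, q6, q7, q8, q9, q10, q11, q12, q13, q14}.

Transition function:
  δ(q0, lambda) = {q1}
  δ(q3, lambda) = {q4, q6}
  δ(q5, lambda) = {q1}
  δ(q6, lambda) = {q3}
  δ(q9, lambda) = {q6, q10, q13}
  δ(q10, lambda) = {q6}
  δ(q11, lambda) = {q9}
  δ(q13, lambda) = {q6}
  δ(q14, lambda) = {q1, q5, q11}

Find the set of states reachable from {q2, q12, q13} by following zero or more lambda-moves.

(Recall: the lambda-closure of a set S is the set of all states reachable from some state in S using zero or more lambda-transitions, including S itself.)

{q2, q3, q4, q6, q12, q13}

Start with {q2, q12, q13}.
From q13 via lambda: add q6.
From q6 via lambda: add q3.
From q3 via lambda: add q4.
No new states can be added; the closed set is {q2, q3, q4, q6, q12, q13}.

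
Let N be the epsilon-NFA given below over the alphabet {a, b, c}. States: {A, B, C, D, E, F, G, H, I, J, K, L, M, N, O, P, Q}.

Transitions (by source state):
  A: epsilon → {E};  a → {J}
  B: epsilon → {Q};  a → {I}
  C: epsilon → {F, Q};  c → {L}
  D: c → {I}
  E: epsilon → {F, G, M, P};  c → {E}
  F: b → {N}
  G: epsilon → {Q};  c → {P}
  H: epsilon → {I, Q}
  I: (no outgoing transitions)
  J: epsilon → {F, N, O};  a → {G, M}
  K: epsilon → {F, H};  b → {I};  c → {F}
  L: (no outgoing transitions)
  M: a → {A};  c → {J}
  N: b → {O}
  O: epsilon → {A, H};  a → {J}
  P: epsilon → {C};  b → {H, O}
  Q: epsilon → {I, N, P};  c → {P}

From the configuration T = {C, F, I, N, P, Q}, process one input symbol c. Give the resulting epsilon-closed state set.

C on c → {L}.
Q on c → {P}.
No c-transition from F, I, N, P.
Union after reading c: {L, P}.
Now take the epsilon-closure:
From P via epsilon: add C.
From C via epsilon: add F, Q.
From Q via epsilon: add I, N.
No new states can be added; the closed set is {C, F, I, L, N, P, Q}.

{C, F, I, L, N, P, Q}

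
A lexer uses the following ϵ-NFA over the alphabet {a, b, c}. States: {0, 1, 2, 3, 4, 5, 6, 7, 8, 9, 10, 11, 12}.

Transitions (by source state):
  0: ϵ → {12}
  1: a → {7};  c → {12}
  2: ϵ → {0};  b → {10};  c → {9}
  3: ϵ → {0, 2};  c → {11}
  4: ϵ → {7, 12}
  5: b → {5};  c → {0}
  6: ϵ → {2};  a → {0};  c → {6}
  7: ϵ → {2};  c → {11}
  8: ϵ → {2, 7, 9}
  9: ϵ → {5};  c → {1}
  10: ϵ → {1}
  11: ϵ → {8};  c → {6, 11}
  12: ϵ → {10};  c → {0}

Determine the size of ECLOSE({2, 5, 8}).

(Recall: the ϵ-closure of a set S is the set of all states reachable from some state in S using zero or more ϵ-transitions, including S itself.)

9

Start with {2, 5, 8}.
From 2 via ϵ: add 0.
From 8 via ϵ: add 7, 9.
From 0 via ϵ: add 12.
From 12 via ϵ: add 10.
From 10 via ϵ: add 1.
ϵ-closure = {0, 1, 2, 5, 7, 8, 9, 10, 12}, which has 9 states.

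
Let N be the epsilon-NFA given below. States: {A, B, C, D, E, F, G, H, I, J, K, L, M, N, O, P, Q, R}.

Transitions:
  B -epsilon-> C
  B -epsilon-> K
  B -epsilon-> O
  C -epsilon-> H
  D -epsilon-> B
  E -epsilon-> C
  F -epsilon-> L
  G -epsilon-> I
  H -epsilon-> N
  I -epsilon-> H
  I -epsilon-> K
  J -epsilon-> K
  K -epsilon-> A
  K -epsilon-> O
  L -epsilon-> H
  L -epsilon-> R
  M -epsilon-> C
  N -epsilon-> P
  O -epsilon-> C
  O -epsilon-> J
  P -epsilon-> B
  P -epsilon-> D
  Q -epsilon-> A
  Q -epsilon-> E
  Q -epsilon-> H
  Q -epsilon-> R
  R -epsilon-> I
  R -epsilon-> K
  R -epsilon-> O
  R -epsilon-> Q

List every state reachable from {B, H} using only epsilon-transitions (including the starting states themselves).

Start with {B, H}.
From B via epsilon: add C, K, O.
From H via epsilon: add N.
From K via epsilon: add A.
From N via epsilon: add P.
From O via epsilon: add J.
From P via epsilon: add D.
No new states can be added; the closed set is {A, B, C, D, H, J, K, N, O, P}.

{A, B, C, D, H, J, K, N, O, P}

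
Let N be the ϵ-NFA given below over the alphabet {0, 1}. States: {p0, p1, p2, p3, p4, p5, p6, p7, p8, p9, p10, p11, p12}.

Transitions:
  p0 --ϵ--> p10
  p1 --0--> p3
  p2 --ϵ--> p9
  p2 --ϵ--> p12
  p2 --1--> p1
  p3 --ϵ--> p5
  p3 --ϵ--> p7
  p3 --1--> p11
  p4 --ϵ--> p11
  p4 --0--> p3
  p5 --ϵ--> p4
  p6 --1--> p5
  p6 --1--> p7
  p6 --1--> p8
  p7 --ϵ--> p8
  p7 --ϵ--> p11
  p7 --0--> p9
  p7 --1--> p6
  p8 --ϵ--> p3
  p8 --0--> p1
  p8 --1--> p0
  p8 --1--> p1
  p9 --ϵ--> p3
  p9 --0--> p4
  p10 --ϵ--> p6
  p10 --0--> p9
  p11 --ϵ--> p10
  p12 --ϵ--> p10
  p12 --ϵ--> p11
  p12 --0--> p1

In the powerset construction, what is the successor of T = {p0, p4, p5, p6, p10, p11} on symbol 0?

{p3, p4, p5, p6, p7, p8, p9, p10, p11}

p4 on 0 → {p3}.
p10 on 0 → {p9}.
No 0-transition from p0, p5, p6, p11.
Union after reading 0: {p3, p9}.
Now take the ϵ-closure:
From p3 via ϵ: add p5, p7.
From p5 via ϵ: add p4.
From p7 via ϵ: add p8, p11.
From p11 via ϵ: add p10.
From p10 via ϵ: add p6.
No new states can be added; the closed set is {p3, p4, p5, p6, p7, p8, p9, p10, p11}.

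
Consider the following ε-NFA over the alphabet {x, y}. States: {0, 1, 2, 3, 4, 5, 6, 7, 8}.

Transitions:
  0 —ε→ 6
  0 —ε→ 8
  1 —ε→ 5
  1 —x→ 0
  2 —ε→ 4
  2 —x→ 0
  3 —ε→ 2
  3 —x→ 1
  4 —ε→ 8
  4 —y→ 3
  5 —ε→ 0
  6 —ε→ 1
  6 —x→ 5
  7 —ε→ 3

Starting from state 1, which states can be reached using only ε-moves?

Start with {1}.
From 1 via ε: add 5.
From 5 via ε: add 0.
From 0 via ε: add 6, 8.
No new states can be added; the closed set is {0, 1, 5, 6, 8}.

{0, 1, 5, 6, 8}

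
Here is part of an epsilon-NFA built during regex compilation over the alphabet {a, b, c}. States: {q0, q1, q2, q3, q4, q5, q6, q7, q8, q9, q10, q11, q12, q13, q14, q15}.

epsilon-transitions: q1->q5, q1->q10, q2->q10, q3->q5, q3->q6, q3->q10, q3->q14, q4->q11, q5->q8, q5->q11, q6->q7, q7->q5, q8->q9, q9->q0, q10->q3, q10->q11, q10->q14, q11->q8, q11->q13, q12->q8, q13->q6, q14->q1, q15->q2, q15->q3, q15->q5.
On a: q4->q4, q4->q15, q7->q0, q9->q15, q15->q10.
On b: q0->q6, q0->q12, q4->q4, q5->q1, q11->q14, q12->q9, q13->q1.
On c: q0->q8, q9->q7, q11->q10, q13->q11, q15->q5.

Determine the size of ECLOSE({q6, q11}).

8

Start with {q6, q11}.
From q6 via epsilon: add q7.
From q11 via epsilon: add q8, q13.
From q7 via epsilon: add q5.
From q8 via epsilon: add q9.
From q9 via epsilon: add q0.
epsilon-closure = {q0, q5, q6, q7, q8, q9, q11, q13}, which has 8 states.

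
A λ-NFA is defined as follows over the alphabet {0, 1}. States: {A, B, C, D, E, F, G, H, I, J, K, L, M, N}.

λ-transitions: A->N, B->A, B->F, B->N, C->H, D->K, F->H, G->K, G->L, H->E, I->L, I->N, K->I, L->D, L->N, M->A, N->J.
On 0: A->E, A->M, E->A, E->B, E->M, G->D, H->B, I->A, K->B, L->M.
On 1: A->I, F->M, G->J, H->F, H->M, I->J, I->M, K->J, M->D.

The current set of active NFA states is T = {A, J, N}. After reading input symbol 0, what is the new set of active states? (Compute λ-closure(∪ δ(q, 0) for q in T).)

{A, E, J, M, N}

A on 0 → {E, M}.
No 0-transition from J, N.
Union after reading 0: {E, M}.
Now take the λ-closure:
From M via λ: add A.
From A via λ: add N.
From N via λ: add J.
No new states can be added; the closed set is {A, E, J, M, N}.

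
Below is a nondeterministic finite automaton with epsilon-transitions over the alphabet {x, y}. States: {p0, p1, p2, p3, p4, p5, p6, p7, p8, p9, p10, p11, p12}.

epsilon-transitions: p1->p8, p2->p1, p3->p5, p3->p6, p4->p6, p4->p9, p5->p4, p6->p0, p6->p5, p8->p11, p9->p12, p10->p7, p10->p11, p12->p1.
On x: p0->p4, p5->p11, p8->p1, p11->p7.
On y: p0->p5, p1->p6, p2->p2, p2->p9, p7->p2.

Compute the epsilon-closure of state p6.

{p0, p1, p4, p5, p6, p8, p9, p11, p12}

Start with {p6}.
From p6 via epsilon: add p0, p5.
From p5 via epsilon: add p4.
From p4 via epsilon: add p9.
From p9 via epsilon: add p12.
From p12 via epsilon: add p1.
From p1 via epsilon: add p8.
From p8 via epsilon: add p11.
No new states can be added; the closed set is {p0, p1, p4, p5, p6, p8, p9, p11, p12}.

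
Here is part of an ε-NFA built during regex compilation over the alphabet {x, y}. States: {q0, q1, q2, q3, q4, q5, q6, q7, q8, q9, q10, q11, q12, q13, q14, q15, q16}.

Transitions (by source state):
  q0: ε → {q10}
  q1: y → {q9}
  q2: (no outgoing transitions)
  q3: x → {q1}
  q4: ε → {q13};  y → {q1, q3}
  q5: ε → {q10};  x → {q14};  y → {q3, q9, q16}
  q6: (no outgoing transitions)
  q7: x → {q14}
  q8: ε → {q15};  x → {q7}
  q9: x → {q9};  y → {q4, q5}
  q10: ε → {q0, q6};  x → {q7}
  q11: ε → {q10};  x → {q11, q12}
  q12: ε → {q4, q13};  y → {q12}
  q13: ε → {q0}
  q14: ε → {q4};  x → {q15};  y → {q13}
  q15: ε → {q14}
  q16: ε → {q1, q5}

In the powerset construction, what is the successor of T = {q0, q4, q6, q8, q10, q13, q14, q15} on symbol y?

{q0, q1, q3, q6, q10, q13}

q4 on y → {q1, q3}.
q14 on y → {q13}.
No y-transition from q0, q6, q8, q10, q13, q15.
Union after reading y: {q1, q3, q13}.
Now take the ε-closure:
From q13 via ε: add q0.
From q0 via ε: add q10.
From q10 via ε: add q6.
No new states can be added; the closed set is {q0, q1, q3, q6, q10, q13}.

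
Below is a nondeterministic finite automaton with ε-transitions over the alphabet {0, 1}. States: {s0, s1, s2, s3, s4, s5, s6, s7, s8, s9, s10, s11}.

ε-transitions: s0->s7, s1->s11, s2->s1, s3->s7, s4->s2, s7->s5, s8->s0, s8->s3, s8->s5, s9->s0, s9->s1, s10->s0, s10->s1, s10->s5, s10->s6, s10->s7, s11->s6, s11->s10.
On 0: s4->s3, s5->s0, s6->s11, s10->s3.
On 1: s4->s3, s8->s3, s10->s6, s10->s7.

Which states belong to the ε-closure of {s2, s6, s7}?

Start with {s2, s6, s7}.
From s2 via ε: add s1.
From s7 via ε: add s5.
From s1 via ε: add s11.
From s11 via ε: add s10.
From s10 via ε: add s0.
No new states can be added; the closed set is {s0, s1, s2, s5, s6, s7, s10, s11}.

{s0, s1, s2, s5, s6, s7, s10, s11}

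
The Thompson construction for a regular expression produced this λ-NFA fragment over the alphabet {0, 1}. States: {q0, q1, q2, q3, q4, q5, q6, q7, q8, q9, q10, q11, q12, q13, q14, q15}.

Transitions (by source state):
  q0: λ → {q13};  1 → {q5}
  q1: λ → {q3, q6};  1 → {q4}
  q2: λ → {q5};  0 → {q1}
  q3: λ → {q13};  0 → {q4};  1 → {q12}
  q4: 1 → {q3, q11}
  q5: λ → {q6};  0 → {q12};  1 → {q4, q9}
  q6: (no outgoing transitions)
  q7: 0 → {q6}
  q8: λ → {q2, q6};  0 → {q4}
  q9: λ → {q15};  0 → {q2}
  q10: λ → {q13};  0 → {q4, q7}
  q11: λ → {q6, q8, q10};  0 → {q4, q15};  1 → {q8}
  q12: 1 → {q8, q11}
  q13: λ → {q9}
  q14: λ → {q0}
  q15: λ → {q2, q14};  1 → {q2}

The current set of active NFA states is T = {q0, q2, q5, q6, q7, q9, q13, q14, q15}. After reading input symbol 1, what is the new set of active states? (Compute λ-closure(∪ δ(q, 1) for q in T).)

{q0, q2, q4, q5, q6, q9, q13, q14, q15}

q0 on 1 → {q5}.
q5 on 1 → {q4, q9}.
q15 on 1 → {q2}.
No 1-transition from q2, q6, q7, q9, q13, q14.
Union after reading 1: {q2, q4, q5, q9}.
Now take the λ-closure:
From q5 via λ: add q6.
From q9 via λ: add q15.
From q15 via λ: add q14.
From q14 via λ: add q0.
From q0 via λ: add q13.
No new states can be added; the closed set is {q0, q2, q4, q5, q6, q9, q13, q14, q15}.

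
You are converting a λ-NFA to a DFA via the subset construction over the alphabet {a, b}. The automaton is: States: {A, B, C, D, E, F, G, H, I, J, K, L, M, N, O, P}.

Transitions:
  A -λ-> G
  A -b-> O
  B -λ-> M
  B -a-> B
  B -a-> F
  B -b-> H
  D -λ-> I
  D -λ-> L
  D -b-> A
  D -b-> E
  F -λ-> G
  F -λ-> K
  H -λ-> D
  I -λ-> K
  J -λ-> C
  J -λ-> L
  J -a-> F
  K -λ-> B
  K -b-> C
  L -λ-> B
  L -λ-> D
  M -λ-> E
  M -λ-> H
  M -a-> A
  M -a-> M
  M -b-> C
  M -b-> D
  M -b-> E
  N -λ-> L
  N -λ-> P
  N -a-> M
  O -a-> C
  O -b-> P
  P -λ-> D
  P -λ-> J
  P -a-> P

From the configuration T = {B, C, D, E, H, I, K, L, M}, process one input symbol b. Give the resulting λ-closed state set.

B on b → {H}.
D on b → {A, E}.
K on b → {C}.
M on b → {C, D, E}.
No b-transition from C, E, H, I, L.
Union after reading b: {A, C, D, E, H}.
Now take the λ-closure:
From A via λ: add G.
From D via λ: add I, L.
From I via λ: add K.
From L via λ: add B.
From B via λ: add M.
No new states can be added; the closed set is {A, B, C, D, E, G, H, I, K, L, M}.

{A, B, C, D, E, G, H, I, K, L, M}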